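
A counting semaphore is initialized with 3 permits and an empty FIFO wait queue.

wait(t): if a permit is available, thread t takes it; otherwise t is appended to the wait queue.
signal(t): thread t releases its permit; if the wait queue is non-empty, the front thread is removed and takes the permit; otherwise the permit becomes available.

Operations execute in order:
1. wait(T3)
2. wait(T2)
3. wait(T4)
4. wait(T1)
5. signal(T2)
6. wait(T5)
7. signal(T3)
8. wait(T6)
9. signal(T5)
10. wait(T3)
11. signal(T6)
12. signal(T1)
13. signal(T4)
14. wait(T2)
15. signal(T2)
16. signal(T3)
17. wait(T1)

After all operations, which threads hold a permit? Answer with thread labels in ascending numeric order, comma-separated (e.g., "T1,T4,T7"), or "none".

Answer: T1

Derivation:
Step 1: wait(T3) -> count=2 queue=[] holders={T3}
Step 2: wait(T2) -> count=1 queue=[] holders={T2,T3}
Step 3: wait(T4) -> count=0 queue=[] holders={T2,T3,T4}
Step 4: wait(T1) -> count=0 queue=[T1] holders={T2,T3,T4}
Step 5: signal(T2) -> count=0 queue=[] holders={T1,T3,T4}
Step 6: wait(T5) -> count=0 queue=[T5] holders={T1,T3,T4}
Step 7: signal(T3) -> count=0 queue=[] holders={T1,T4,T5}
Step 8: wait(T6) -> count=0 queue=[T6] holders={T1,T4,T5}
Step 9: signal(T5) -> count=0 queue=[] holders={T1,T4,T6}
Step 10: wait(T3) -> count=0 queue=[T3] holders={T1,T4,T6}
Step 11: signal(T6) -> count=0 queue=[] holders={T1,T3,T4}
Step 12: signal(T1) -> count=1 queue=[] holders={T3,T4}
Step 13: signal(T4) -> count=2 queue=[] holders={T3}
Step 14: wait(T2) -> count=1 queue=[] holders={T2,T3}
Step 15: signal(T2) -> count=2 queue=[] holders={T3}
Step 16: signal(T3) -> count=3 queue=[] holders={none}
Step 17: wait(T1) -> count=2 queue=[] holders={T1}
Final holders: T1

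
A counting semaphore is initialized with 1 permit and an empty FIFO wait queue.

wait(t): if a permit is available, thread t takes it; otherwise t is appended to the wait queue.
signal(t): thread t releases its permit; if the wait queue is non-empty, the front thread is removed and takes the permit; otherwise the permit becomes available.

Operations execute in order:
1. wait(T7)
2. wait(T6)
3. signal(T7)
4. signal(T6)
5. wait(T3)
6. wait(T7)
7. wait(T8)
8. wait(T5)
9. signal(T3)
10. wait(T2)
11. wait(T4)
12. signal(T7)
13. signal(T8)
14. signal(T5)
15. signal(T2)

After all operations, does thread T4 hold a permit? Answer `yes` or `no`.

Step 1: wait(T7) -> count=0 queue=[] holders={T7}
Step 2: wait(T6) -> count=0 queue=[T6] holders={T7}
Step 3: signal(T7) -> count=0 queue=[] holders={T6}
Step 4: signal(T6) -> count=1 queue=[] holders={none}
Step 5: wait(T3) -> count=0 queue=[] holders={T3}
Step 6: wait(T7) -> count=0 queue=[T7] holders={T3}
Step 7: wait(T8) -> count=0 queue=[T7,T8] holders={T3}
Step 8: wait(T5) -> count=0 queue=[T7,T8,T5] holders={T3}
Step 9: signal(T3) -> count=0 queue=[T8,T5] holders={T7}
Step 10: wait(T2) -> count=0 queue=[T8,T5,T2] holders={T7}
Step 11: wait(T4) -> count=0 queue=[T8,T5,T2,T4] holders={T7}
Step 12: signal(T7) -> count=0 queue=[T5,T2,T4] holders={T8}
Step 13: signal(T8) -> count=0 queue=[T2,T4] holders={T5}
Step 14: signal(T5) -> count=0 queue=[T4] holders={T2}
Step 15: signal(T2) -> count=0 queue=[] holders={T4}
Final holders: {T4} -> T4 in holders

Answer: yes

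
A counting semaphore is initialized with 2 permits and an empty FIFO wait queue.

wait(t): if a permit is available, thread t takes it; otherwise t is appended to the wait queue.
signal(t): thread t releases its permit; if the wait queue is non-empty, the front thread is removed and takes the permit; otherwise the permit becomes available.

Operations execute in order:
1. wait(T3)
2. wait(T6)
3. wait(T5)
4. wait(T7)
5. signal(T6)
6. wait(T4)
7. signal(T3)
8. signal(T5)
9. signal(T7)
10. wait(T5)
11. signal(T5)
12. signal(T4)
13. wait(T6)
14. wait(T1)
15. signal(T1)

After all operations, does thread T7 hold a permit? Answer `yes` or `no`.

Step 1: wait(T3) -> count=1 queue=[] holders={T3}
Step 2: wait(T6) -> count=0 queue=[] holders={T3,T6}
Step 3: wait(T5) -> count=0 queue=[T5] holders={T3,T6}
Step 4: wait(T7) -> count=0 queue=[T5,T7] holders={T3,T6}
Step 5: signal(T6) -> count=0 queue=[T7] holders={T3,T5}
Step 6: wait(T4) -> count=0 queue=[T7,T4] holders={T3,T5}
Step 7: signal(T3) -> count=0 queue=[T4] holders={T5,T7}
Step 8: signal(T5) -> count=0 queue=[] holders={T4,T7}
Step 9: signal(T7) -> count=1 queue=[] holders={T4}
Step 10: wait(T5) -> count=0 queue=[] holders={T4,T5}
Step 11: signal(T5) -> count=1 queue=[] holders={T4}
Step 12: signal(T4) -> count=2 queue=[] holders={none}
Step 13: wait(T6) -> count=1 queue=[] holders={T6}
Step 14: wait(T1) -> count=0 queue=[] holders={T1,T6}
Step 15: signal(T1) -> count=1 queue=[] holders={T6}
Final holders: {T6} -> T7 not in holders

Answer: no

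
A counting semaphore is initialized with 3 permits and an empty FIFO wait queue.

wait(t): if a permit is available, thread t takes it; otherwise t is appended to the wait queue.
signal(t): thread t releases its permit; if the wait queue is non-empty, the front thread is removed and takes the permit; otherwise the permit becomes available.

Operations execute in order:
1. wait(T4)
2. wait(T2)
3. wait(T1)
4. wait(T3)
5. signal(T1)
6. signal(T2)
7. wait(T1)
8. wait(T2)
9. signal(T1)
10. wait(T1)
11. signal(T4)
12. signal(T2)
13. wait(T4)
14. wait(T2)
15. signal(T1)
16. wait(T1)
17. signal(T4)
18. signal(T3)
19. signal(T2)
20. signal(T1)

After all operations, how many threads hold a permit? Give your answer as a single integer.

Step 1: wait(T4) -> count=2 queue=[] holders={T4}
Step 2: wait(T2) -> count=1 queue=[] holders={T2,T4}
Step 3: wait(T1) -> count=0 queue=[] holders={T1,T2,T4}
Step 4: wait(T3) -> count=0 queue=[T3] holders={T1,T2,T4}
Step 5: signal(T1) -> count=0 queue=[] holders={T2,T3,T4}
Step 6: signal(T2) -> count=1 queue=[] holders={T3,T4}
Step 7: wait(T1) -> count=0 queue=[] holders={T1,T3,T4}
Step 8: wait(T2) -> count=0 queue=[T2] holders={T1,T3,T4}
Step 9: signal(T1) -> count=0 queue=[] holders={T2,T3,T4}
Step 10: wait(T1) -> count=0 queue=[T1] holders={T2,T3,T4}
Step 11: signal(T4) -> count=0 queue=[] holders={T1,T2,T3}
Step 12: signal(T2) -> count=1 queue=[] holders={T1,T3}
Step 13: wait(T4) -> count=0 queue=[] holders={T1,T3,T4}
Step 14: wait(T2) -> count=0 queue=[T2] holders={T1,T3,T4}
Step 15: signal(T1) -> count=0 queue=[] holders={T2,T3,T4}
Step 16: wait(T1) -> count=0 queue=[T1] holders={T2,T3,T4}
Step 17: signal(T4) -> count=0 queue=[] holders={T1,T2,T3}
Step 18: signal(T3) -> count=1 queue=[] holders={T1,T2}
Step 19: signal(T2) -> count=2 queue=[] holders={T1}
Step 20: signal(T1) -> count=3 queue=[] holders={none}
Final holders: {none} -> 0 thread(s)

Answer: 0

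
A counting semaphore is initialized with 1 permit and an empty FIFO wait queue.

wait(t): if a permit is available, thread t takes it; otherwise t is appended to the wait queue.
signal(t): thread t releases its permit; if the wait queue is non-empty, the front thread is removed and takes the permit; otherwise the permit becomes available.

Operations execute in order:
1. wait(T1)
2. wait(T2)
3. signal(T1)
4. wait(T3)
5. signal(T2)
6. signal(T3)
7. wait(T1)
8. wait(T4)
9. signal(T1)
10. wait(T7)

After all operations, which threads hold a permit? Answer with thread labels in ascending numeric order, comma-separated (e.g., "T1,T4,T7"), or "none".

Answer: T4

Derivation:
Step 1: wait(T1) -> count=0 queue=[] holders={T1}
Step 2: wait(T2) -> count=0 queue=[T2] holders={T1}
Step 3: signal(T1) -> count=0 queue=[] holders={T2}
Step 4: wait(T3) -> count=0 queue=[T3] holders={T2}
Step 5: signal(T2) -> count=0 queue=[] holders={T3}
Step 6: signal(T3) -> count=1 queue=[] holders={none}
Step 7: wait(T1) -> count=0 queue=[] holders={T1}
Step 8: wait(T4) -> count=0 queue=[T4] holders={T1}
Step 9: signal(T1) -> count=0 queue=[] holders={T4}
Step 10: wait(T7) -> count=0 queue=[T7] holders={T4}
Final holders: T4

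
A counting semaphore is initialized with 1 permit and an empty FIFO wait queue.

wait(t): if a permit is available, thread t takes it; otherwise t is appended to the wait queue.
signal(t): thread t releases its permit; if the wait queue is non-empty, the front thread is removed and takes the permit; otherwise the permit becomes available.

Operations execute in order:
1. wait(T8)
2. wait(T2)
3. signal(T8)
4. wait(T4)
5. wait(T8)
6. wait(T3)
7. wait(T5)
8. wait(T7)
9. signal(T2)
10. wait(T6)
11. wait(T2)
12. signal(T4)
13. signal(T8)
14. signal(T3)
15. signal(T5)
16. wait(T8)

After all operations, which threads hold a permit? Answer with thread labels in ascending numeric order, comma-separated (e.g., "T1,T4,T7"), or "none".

Step 1: wait(T8) -> count=0 queue=[] holders={T8}
Step 2: wait(T2) -> count=0 queue=[T2] holders={T8}
Step 3: signal(T8) -> count=0 queue=[] holders={T2}
Step 4: wait(T4) -> count=0 queue=[T4] holders={T2}
Step 5: wait(T8) -> count=0 queue=[T4,T8] holders={T2}
Step 6: wait(T3) -> count=0 queue=[T4,T8,T3] holders={T2}
Step 7: wait(T5) -> count=0 queue=[T4,T8,T3,T5] holders={T2}
Step 8: wait(T7) -> count=0 queue=[T4,T8,T3,T5,T7] holders={T2}
Step 9: signal(T2) -> count=0 queue=[T8,T3,T5,T7] holders={T4}
Step 10: wait(T6) -> count=0 queue=[T8,T3,T5,T7,T6] holders={T4}
Step 11: wait(T2) -> count=0 queue=[T8,T3,T5,T7,T6,T2] holders={T4}
Step 12: signal(T4) -> count=0 queue=[T3,T5,T7,T6,T2] holders={T8}
Step 13: signal(T8) -> count=0 queue=[T5,T7,T6,T2] holders={T3}
Step 14: signal(T3) -> count=0 queue=[T7,T6,T2] holders={T5}
Step 15: signal(T5) -> count=0 queue=[T6,T2] holders={T7}
Step 16: wait(T8) -> count=0 queue=[T6,T2,T8] holders={T7}
Final holders: T7

Answer: T7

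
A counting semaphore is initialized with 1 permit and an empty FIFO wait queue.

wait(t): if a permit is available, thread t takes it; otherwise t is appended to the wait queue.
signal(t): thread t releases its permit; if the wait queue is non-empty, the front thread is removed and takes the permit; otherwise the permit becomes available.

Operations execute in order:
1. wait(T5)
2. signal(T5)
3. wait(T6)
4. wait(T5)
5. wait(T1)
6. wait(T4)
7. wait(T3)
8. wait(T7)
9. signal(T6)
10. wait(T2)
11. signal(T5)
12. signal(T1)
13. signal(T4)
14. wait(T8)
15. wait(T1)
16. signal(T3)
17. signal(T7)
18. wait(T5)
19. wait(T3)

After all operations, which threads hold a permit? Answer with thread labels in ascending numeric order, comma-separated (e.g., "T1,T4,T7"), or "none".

Answer: T2

Derivation:
Step 1: wait(T5) -> count=0 queue=[] holders={T5}
Step 2: signal(T5) -> count=1 queue=[] holders={none}
Step 3: wait(T6) -> count=0 queue=[] holders={T6}
Step 4: wait(T5) -> count=0 queue=[T5] holders={T6}
Step 5: wait(T1) -> count=0 queue=[T5,T1] holders={T6}
Step 6: wait(T4) -> count=0 queue=[T5,T1,T4] holders={T6}
Step 7: wait(T3) -> count=0 queue=[T5,T1,T4,T3] holders={T6}
Step 8: wait(T7) -> count=0 queue=[T5,T1,T4,T3,T7] holders={T6}
Step 9: signal(T6) -> count=0 queue=[T1,T4,T3,T7] holders={T5}
Step 10: wait(T2) -> count=0 queue=[T1,T4,T3,T7,T2] holders={T5}
Step 11: signal(T5) -> count=0 queue=[T4,T3,T7,T2] holders={T1}
Step 12: signal(T1) -> count=0 queue=[T3,T7,T2] holders={T4}
Step 13: signal(T4) -> count=0 queue=[T7,T2] holders={T3}
Step 14: wait(T8) -> count=0 queue=[T7,T2,T8] holders={T3}
Step 15: wait(T1) -> count=0 queue=[T7,T2,T8,T1] holders={T3}
Step 16: signal(T3) -> count=0 queue=[T2,T8,T1] holders={T7}
Step 17: signal(T7) -> count=0 queue=[T8,T1] holders={T2}
Step 18: wait(T5) -> count=0 queue=[T8,T1,T5] holders={T2}
Step 19: wait(T3) -> count=0 queue=[T8,T1,T5,T3] holders={T2}
Final holders: T2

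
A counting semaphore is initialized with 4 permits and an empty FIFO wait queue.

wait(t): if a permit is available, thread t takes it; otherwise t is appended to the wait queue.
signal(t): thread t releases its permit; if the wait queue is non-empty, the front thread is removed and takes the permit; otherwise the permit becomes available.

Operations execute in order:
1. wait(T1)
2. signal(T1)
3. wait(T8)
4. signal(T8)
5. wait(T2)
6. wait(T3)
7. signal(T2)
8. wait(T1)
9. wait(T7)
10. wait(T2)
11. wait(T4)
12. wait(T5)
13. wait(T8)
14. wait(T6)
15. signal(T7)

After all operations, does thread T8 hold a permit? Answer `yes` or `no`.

Step 1: wait(T1) -> count=3 queue=[] holders={T1}
Step 2: signal(T1) -> count=4 queue=[] holders={none}
Step 3: wait(T8) -> count=3 queue=[] holders={T8}
Step 4: signal(T8) -> count=4 queue=[] holders={none}
Step 5: wait(T2) -> count=3 queue=[] holders={T2}
Step 6: wait(T3) -> count=2 queue=[] holders={T2,T3}
Step 7: signal(T2) -> count=3 queue=[] holders={T3}
Step 8: wait(T1) -> count=2 queue=[] holders={T1,T3}
Step 9: wait(T7) -> count=1 queue=[] holders={T1,T3,T7}
Step 10: wait(T2) -> count=0 queue=[] holders={T1,T2,T3,T7}
Step 11: wait(T4) -> count=0 queue=[T4] holders={T1,T2,T3,T7}
Step 12: wait(T5) -> count=0 queue=[T4,T5] holders={T1,T2,T3,T7}
Step 13: wait(T8) -> count=0 queue=[T4,T5,T8] holders={T1,T2,T3,T7}
Step 14: wait(T6) -> count=0 queue=[T4,T5,T8,T6] holders={T1,T2,T3,T7}
Step 15: signal(T7) -> count=0 queue=[T5,T8,T6] holders={T1,T2,T3,T4}
Final holders: {T1,T2,T3,T4} -> T8 not in holders

Answer: no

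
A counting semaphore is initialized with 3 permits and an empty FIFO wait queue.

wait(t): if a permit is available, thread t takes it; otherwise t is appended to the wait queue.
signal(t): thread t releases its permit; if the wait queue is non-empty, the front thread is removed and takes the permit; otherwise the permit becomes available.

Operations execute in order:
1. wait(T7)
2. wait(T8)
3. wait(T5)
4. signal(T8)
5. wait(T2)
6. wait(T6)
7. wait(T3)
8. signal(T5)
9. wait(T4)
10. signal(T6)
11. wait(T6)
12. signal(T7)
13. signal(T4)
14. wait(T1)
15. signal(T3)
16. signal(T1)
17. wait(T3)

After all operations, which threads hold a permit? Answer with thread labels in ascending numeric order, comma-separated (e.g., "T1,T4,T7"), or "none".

Step 1: wait(T7) -> count=2 queue=[] holders={T7}
Step 2: wait(T8) -> count=1 queue=[] holders={T7,T8}
Step 3: wait(T5) -> count=0 queue=[] holders={T5,T7,T8}
Step 4: signal(T8) -> count=1 queue=[] holders={T5,T7}
Step 5: wait(T2) -> count=0 queue=[] holders={T2,T5,T7}
Step 6: wait(T6) -> count=0 queue=[T6] holders={T2,T5,T7}
Step 7: wait(T3) -> count=0 queue=[T6,T3] holders={T2,T5,T7}
Step 8: signal(T5) -> count=0 queue=[T3] holders={T2,T6,T7}
Step 9: wait(T4) -> count=0 queue=[T3,T4] holders={T2,T6,T7}
Step 10: signal(T6) -> count=0 queue=[T4] holders={T2,T3,T7}
Step 11: wait(T6) -> count=0 queue=[T4,T6] holders={T2,T3,T7}
Step 12: signal(T7) -> count=0 queue=[T6] holders={T2,T3,T4}
Step 13: signal(T4) -> count=0 queue=[] holders={T2,T3,T6}
Step 14: wait(T1) -> count=0 queue=[T1] holders={T2,T3,T6}
Step 15: signal(T3) -> count=0 queue=[] holders={T1,T2,T6}
Step 16: signal(T1) -> count=1 queue=[] holders={T2,T6}
Step 17: wait(T3) -> count=0 queue=[] holders={T2,T3,T6}
Final holders: T2,T3,T6

Answer: T2,T3,T6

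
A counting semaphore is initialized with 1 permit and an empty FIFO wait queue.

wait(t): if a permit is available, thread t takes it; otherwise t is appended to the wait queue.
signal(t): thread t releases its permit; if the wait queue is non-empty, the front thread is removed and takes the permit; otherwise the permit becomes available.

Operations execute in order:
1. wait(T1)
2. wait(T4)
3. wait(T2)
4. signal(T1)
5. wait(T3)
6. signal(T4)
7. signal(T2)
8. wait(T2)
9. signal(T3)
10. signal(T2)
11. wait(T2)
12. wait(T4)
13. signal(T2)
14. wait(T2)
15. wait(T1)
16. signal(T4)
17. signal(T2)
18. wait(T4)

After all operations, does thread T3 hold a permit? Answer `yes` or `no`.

Step 1: wait(T1) -> count=0 queue=[] holders={T1}
Step 2: wait(T4) -> count=0 queue=[T4] holders={T1}
Step 3: wait(T2) -> count=0 queue=[T4,T2] holders={T1}
Step 4: signal(T1) -> count=0 queue=[T2] holders={T4}
Step 5: wait(T3) -> count=0 queue=[T2,T3] holders={T4}
Step 6: signal(T4) -> count=0 queue=[T3] holders={T2}
Step 7: signal(T2) -> count=0 queue=[] holders={T3}
Step 8: wait(T2) -> count=0 queue=[T2] holders={T3}
Step 9: signal(T3) -> count=0 queue=[] holders={T2}
Step 10: signal(T2) -> count=1 queue=[] holders={none}
Step 11: wait(T2) -> count=0 queue=[] holders={T2}
Step 12: wait(T4) -> count=0 queue=[T4] holders={T2}
Step 13: signal(T2) -> count=0 queue=[] holders={T4}
Step 14: wait(T2) -> count=0 queue=[T2] holders={T4}
Step 15: wait(T1) -> count=0 queue=[T2,T1] holders={T4}
Step 16: signal(T4) -> count=0 queue=[T1] holders={T2}
Step 17: signal(T2) -> count=0 queue=[] holders={T1}
Step 18: wait(T4) -> count=0 queue=[T4] holders={T1}
Final holders: {T1} -> T3 not in holders

Answer: no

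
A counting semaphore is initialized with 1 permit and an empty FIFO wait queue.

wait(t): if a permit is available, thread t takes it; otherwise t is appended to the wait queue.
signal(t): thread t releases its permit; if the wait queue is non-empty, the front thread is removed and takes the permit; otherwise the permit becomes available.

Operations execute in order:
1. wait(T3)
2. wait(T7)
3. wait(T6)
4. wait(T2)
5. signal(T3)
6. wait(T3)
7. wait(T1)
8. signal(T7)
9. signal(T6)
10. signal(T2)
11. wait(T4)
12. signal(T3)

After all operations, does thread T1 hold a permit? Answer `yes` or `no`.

Answer: yes

Derivation:
Step 1: wait(T3) -> count=0 queue=[] holders={T3}
Step 2: wait(T7) -> count=0 queue=[T7] holders={T3}
Step 3: wait(T6) -> count=0 queue=[T7,T6] holders={T3}
Step 4: wait(T2) -> count=0 queue=[T7,T6,T2] holders={T3}
Step 5: signal(T3) -> count=0 queue=[T6,T2] holders={T7}
Step 6: wait(T3) -> count=0 queue=[T6,T2,T3] holders={T7}
Step 7: wait(T1) -> count=0 queue=[T6,T2,T3,T1] holders={T7}
Step 8: signal(T7) -> count=0 queue=[T2,T3,T1] holders={T6}
Step 9: signal(T6) -> count=0 queue=[T3,T1] holders={T2}
Step 10: signal(T2) -> count=0 queue=[T1] holders={T3}
Step 11: wait(T4) -> count=0 queue=[T1,T4] holders={T3}
Step 12: signal(T3) -> count=0 queue=[T4] holders={T1}
Final holders: {T1} -> T1 in holders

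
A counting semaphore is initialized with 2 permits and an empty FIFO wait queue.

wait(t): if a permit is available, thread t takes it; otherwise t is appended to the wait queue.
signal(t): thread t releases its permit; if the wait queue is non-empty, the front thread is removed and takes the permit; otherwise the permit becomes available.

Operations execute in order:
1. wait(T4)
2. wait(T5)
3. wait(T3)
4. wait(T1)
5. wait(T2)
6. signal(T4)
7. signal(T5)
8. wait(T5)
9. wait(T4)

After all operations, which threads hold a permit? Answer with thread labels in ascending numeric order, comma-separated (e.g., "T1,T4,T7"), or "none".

Answer: T1,T3

Derivation:
Step 1: wait(T4) -> count=1 queue=[] holders={T4}
Step 2: wait(T5) -> count=0 queue=[] holders={T4,T5}
Step 3: wait(T3) -> count=0 queue=[T3] holders={T4,T5}
Step 4: wait(T1) -> count=0 queue=[T3,T1] holders={T4,T5}
Step 5: wait(T2) -> count=0 queue=[T3,T1,T2] holders={T4,T5}
Step 6: signal(T4) -> count=0 queue=[T1,T2] holders={T3,T5}
Step 7: signal(T5) -> count=0 queue=[T2] holders={T1,T3}
Step 8: wait(T5) -> count=0 queue=[T2,T5] holders={T1,T3}
Step 9: wait(T4) -> count=0 queue=[T2,T5,T4] holders={T1,T3}
Final holders: T1,T3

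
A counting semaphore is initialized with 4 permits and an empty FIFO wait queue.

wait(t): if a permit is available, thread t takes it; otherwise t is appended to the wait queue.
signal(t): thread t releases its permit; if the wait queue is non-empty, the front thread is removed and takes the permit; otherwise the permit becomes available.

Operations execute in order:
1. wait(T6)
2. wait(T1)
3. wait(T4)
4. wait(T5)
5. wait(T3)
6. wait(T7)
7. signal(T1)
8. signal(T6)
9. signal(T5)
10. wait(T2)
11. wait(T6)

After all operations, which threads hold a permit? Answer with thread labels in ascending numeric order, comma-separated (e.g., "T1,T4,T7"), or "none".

Step 1: wait(T6) -> count=3 queue=[] holders={T6}
Step 2: wait(T1) -> count=2 queue=[] holders={T1,T6}
Step 3: wait(T4) -> count=1 queue=[] holders={T1,T4,T6}
Step 4: wait(T5) -> count=0 queue=[] holders={T1,T4,T5,T6}
Step 5: wait(T3) -> count=0 queue=[T3] holders={T1,T4,T5,T6}
Step 6: wait(T7) -> count=0 queue=[T3,T7] holders={T1,T4,T5,T6}
Step 7: signal(T1) -> count=0 queue=[T7] holders={T3,T4,T5,T6}
Step 8: signal(T6) -> count=0 queue=[] holders={T3,T4,T5,T7}
Step 9: signal(T5) -> count=1 queue=[] holders={T3,T4,T7}
Step 10: wait(T2) -> count=0 queue=[] holders={T2,T3,T4,T7}
Step 11: wait(T6) -> count=0 queue=[T6] holders={T2,T3,T4,T7}
Final holders: T2,T3,T4,T7

Answer: T2,T3,T4,T7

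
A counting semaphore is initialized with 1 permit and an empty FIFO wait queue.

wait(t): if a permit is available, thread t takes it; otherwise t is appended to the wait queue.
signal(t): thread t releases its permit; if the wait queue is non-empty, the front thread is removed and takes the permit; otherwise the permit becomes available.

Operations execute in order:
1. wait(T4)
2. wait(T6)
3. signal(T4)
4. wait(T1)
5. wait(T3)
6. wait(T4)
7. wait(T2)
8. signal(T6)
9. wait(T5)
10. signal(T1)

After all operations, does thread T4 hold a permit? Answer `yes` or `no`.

Answer: no

Derivation:
Step 1: wait(T4) -> count=0 queue=[] holders={T4}
Step 2: wait(T6) -> count=0 queue=[T6] holders={T4}
Step 3: signal(T4) -> count=0 queue=[] holders={T6}
Step 4: wait(T1) -> count=0 queue=[T1] holders={T6}
Step 5: wait(T3) -> count=0 queue=[T1,T3] holders={T6}
Step 6: wait(T4) -> count=0 queue=[T1,T3,T4] holders={T6}
Step 7: wait(T2) -> count=0 queue=[T1,T3,T4,T2] holders={T6}
Step 8: signal(T6) -> count=0 queue=[T3,T4,T2] holders={T1}
Step 9: wait(T5) -> count=0 queue=[T3,T4,T2,T5] holders={T1}
Step 10: signal(T1) -> count=0 queue=[T4,T2,T5] holders={T3}
Final holders: {T3} -> T4 not in holders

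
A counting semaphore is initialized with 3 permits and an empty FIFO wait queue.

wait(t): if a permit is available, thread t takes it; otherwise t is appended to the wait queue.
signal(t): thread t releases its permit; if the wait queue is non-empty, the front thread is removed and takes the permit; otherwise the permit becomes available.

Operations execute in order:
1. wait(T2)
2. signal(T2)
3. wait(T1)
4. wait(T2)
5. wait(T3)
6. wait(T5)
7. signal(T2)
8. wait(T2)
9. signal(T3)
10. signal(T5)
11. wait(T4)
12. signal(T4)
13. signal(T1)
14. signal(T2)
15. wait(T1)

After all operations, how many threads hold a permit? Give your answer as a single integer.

Step 1: wait(T2) -> count=2 queue=[] holders={T2}
Step 2: signal(T2) -> count=3 queue=[] holders={none}
Step 3: wait(T1) -> count=2 queue=[] holders={T1}
Step 4: wait(T2) -> count=1 queue=[] holders={T1,T2}
Step 5: wait(T3) -> count=0 queue=[] holders={T1,T2,T3}
Step 6: wait(T5) -> count=0 queue=[T5] holders={T1,T2,T3}
Step 7: signal(T2) -> count=0 queue=[] holders={T1,T3,T5}
Step 8: wait(T2) -> count=0 queue=[T2] holders={T1,T3,T5}
Step 9: signal(T3) -> count=0 queue=[] holders={T1,T2,T5}
Step 10: signal(T5) -> count=1 queue=[] holders={T1,T2}
Step 11: wait(T4) -> count=0 queue=[] holders={T1,T2,T4}
Step 12: signal(T4) -> count=1 queue=[] holders={T1,T2}
Step 13: signal(T1) -> count=2 queue=[] holders={T2}
Step 14: signal(T2) -> count=3 queue=[] holders={none}
Step 15: wait(T1) -> count=2 queue=[] holders={T1}
Final holders: {T1} -> 1 thread(s)

Answer: 1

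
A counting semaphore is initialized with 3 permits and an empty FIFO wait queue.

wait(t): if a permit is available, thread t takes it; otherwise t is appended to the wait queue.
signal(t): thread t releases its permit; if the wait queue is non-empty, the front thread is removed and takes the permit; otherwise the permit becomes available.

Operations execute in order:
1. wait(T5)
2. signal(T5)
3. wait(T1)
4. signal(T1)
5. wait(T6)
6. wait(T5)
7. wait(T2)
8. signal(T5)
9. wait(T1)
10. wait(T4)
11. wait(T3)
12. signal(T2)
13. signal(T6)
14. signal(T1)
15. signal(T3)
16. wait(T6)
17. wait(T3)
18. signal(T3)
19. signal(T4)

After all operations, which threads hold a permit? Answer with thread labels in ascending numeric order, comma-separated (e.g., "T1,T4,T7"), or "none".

Step 1: wait(T5) -> count=2 queue=[] holders={T5}
Step 2: signal(T5) -> count=3 queue=[] holders={none}
Step 3: wait(T1) -> count=2 queue=[] holders={T1}
Step 4: signal(T1) -> count=3 queue=[] holders={none}
Step 5: wait(T6) -> count=2 queue=[] holders={T6}
Step 6: wait(T5) -> count=1 queue=[] holders={T5,T6}
Step 7: wait(T2) -> count=0 queue=[] holders={T2,T5,T6}
Step 8: signal(T5) -> count=1 queue=[] holders={T2,T6}
Step 9: wait(T1) -> count=0 queue=[] holders={T1,T2,T6}
Step 10: wait(T4) -> count=0 queue=[T4] holders={T1,T2,T6}
Step 11: wait(T3) -> count=0 queue=[T4,T3] holders={T1,T2,T6}
Step 12: signal(T2) -> count=0 queue=[T3] holders={T1,T4,T6}
Step 13: signal(T6) -> count=0 queue=[] holders={T1,T3,T4}
Step 14: signal(T1) -> count=1 queue=[] holders={T3,T4}
Step 15: signal(T3) -> count=2 queue=[] holders={T4}
Step 16: wait(T6) -> count=1 queue=[] holders={T4,T6}
Step 17: wait(T3) -> count=0 queue=[] holders={T3,T4,T6}
Step 18: signal(T3) -> count=1 queue=[] holders={T4,T6}
Step 19: signal(T4) -> count=2 queue=[] holders={T6}
Final holders: T6

Answer: T6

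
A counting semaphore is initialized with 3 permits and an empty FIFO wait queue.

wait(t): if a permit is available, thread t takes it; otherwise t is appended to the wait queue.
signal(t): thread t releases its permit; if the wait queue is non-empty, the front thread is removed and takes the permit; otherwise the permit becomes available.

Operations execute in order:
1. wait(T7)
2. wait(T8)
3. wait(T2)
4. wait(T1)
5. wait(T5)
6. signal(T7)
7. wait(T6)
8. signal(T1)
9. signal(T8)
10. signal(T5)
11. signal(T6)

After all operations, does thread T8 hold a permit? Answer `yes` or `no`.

Step 1: wait(T7) -> count=2 queue=[] holders={T7}
Step 2: wait(T8) -> count=1 queue=[] holders={T7,T8}
Step 3: wait(T2) -> count=0 queue=[] holders={T2,T7,T8}
Step 4: wait(T1) -> count=0 queue=[T1] holders={T2,T7,T8}
Step 5: wait(T5) -> count=0 queue=[T1,T5] holders={T2,T7,T8}
Step 6: signal(T7) -> count=0 queue=[T5] holders={T1,T2,T8}
Step 7: wait(T6) -> count=0 queue=[T5,T6] holders={T1,T2,T8}
Step 8: signal(T1) -> count=0 queue=[T6] holders={T2,T5,T8}
Step 9: signal(T8) -> count=0 queue=[] holders={T2,T5,T6}
Step 10: signal(T5) -> count=1 queue=[] holders={T2,T6}
Step 11: signal(T6) -> count=2 queue=[] holders={T2}
Final holders: {T2} -> T8 not in holders

Answer: no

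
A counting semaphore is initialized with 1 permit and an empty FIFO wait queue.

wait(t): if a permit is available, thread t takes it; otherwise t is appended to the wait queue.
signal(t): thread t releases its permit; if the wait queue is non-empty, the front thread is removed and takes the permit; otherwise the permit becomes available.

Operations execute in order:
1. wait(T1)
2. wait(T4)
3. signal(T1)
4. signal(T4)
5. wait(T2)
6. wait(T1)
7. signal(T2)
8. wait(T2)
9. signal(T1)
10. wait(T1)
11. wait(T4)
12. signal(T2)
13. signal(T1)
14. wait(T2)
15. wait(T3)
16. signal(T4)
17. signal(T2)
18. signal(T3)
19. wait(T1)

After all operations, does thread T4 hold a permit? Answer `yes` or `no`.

Answer: no

Derivation:
Step 1: wait(T1) -> count=0 queue=[] holders={T1}
Step 2: wait(T4) -> count=0 queue=[T4] holders={T1}
Step 3: signal(T1) -> count=0 queue=[] holders={T4}
Step 4: signal(T4) -> count=1 queue=[] holders={none}
Step 5: wait(T2) -> count=0 queue=[] holders={T2}
Step 6: wait(T1) -> count=0 queue=[T1] holders={T2}
Step 7: signal(T2) -> count=0 queue=[] holders={T1}
Step 8: wait(T2) -> count=0 queue=[T2] holders={T1}
Step 9: signal(T1) -> count=0 queue=[] holders={T2}
Step 10: wait(T1) -> count=0 queue=[T1] holders={T2}
Step 11: wait(T4) -> count=0 queue=[T1,T4] holders={T2}
Step 12: signal(T2) -> count=0 queue=[T4] holders={T1}
Step 13: signal(T1) -> count=0 queue=[] holders={T4}
Step 14: wait(T2) -> count=0 queue=[T2] holders={T4}
Step 15: wait(T3) -> count=0 queue=[T2,T3] holders={T4}
Step 16: signal(T4) -> count=0 queue=[T3] holders={T2}
Step 17: signal(T2) -> count=0 queue=[] holders={T3}
Step 18: signal(T3) -> count=1 queue=[] holders={none}
Step 19: wait(T1) -> count=0 queue=[] holders={T1}
Final holders: {T1} -> T4 not in holders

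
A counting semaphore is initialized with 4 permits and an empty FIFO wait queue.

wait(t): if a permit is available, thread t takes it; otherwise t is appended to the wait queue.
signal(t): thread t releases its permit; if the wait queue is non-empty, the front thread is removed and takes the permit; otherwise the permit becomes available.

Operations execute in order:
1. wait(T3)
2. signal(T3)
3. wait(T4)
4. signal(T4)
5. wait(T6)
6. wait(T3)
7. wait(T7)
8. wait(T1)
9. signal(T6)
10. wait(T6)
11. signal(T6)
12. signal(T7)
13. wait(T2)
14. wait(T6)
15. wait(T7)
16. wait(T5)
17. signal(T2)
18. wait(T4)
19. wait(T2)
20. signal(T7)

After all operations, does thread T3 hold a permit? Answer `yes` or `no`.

Answer: yes

Derivation:
Step 1: wait(T3) -> count=3 queue=[] holders={T3}
Step 2: signal(T3) -> count=4 queue=[] holders={none}
Step 3: wait(T4) -> count=3 queue=[] holders={T4}
Step 4: signal(T4) -> count=4 queue=[] holders={none}
Step 5: wait(T6) -> count=3 queue=[] holders={T6}
Step 6: wait(T3) -> count=2 queue=[] holders={T3,T6}
Step 7: wait(T7) -> count=1 queue=[] holders={T3,T6,T7}
Step 8: wait(T1) -> count=0 queue=[] holders={T1,T3,T6,T7}
Step 9: signal(T6) -> count=1 queue=[] holders={T1,T3,T7}
Step 10: wait(T6) -> count=0 queue=[] holders={T1,T3,T6,T7}
Step 11: signal(T6) -> count=1 queue=[] holders={T1,T3,T7}
Step 12: signal(T7) -> count=2 queue=[] holders={T1,T3}
Step 13: wait(T2) -> count=1 queue=[] holders={T1,T2,T3}
Step 14: wait(T6) -> count=0 queue=[] holders={T1,T2,T3,T6}
Step 15: wait(T7) -> count=0 queue=[T7] holders={T1,T2,T3,T6}
Step 16: wait(T5) -> count=0 queue=[T7,T5] holders={T1,T2,T3,T6}
Step 17: signal(T2) -> count=0 queue=[T5] holders={T1,T3,T6,T7}
Step 18: wait(T4) -> count=0 queue=[T5,T4] holders={T1,T3,T6,T7}
Step 19: wait(T2) -> count=0 queue=[T5,T4,T2] holders={T1,T3,T6,T7}
Step 20: signal(T7) -> count=0 queue=[T4,T2] holders={T1,T3,T5,T6}
Final holders: {T1,T3,T5,T6} -> T3 in holders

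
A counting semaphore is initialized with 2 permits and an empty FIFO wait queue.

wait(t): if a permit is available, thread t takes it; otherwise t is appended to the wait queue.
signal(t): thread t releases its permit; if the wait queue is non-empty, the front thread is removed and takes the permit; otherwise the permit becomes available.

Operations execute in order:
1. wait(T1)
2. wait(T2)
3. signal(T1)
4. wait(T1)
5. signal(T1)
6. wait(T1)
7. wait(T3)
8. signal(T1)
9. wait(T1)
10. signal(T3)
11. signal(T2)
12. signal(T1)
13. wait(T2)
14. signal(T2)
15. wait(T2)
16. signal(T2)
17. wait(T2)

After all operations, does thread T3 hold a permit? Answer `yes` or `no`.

Answer: no

Derivation:
Step 1: wait(T1) -> count=1 queue=[] holders={T1}
Step 2: wait(T2) -> count=0 queue=[] holders={T1,T2}
Step 3: signal(T1) -> count=1 queue=[] holders={T2}
Step 4: wait(T1) -> count=0 queue=[] holders={T1,T2}
Step 5: signal(T1) -> count=1 queue=[] holders={T2}
Step 6: wait(T1) -> count=0 queue=[] holders={T1,T2}
Step 7: wait(T3) -> count=0 queue=[T3] holders={T1,T2}
Step 8: signal(T1) -> count=0 queue=[] holders={T2,T3}
Step 9: wait(T1) -> count=0 queue=[T1] holders={T2,T3}
Step 10: signal(T3) -> count=0 queue=[] holders={T1,T2}
Step 11: signal(T2) -> count=1 queue=[] holders={T1}
Step 12: signal(T1) -> count=2 queue=[] holders={none}
Step 13: wait(T2) -> count=1 queue=[] holders={T2}
Step 14: signal(T2) -> count=2 queue=[] holders={none}
Step 15: wait(T2) -> count=1 queue=[] holders={T2}
Step 16: signal(T2) -> count=2 queue=[] holders={none}
Step 17: wait(T2) -> count=1 queue=[] holders={T2}
Final holders: {T2} -> T3 not in holders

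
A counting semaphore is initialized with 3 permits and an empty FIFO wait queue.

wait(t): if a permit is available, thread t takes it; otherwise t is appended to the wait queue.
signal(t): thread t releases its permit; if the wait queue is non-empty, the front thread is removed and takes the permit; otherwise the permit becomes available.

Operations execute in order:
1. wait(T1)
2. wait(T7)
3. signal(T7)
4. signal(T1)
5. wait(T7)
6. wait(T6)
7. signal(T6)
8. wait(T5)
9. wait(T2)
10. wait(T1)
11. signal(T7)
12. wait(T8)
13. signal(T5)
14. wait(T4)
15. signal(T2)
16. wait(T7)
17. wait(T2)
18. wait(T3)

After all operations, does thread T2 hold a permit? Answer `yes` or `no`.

Answer: no

Derivation:
Step 1: wait(T1) -> count=2 queue=[] holders={T1}
Step 2: wait(T7) -> count=1 queue=[] holders={T1,T7}
Step 3: signal(T7) -> count=2 queue=[] holders={T1}
Step 4: signal(T1) -> count=3 queue=[] holders={none}
Step 5: wait(T7) -> count=2 queue=[] holders={T7}
Step 6: wait(T6) -> count=1 queue=[] holders={T6,T7}
Step 7: signal(T6) -> count=2 queue=[] holders={T7}
Step 8: wait(T5) -> count=1 queue=[] holders={T5,T7}
Step 9: wait(T2) -> count=0 queue=[] holders={T2,T5,T7}
Step 10: wait(T1) -> count=0 queue=[T1] holders={T2,T5,T7}
Step 11: signal(T7) -> count=0 queue=[] holders={T1,T2,T5}
Step 12: wait(T8) -> count=0 queue=[T8] holders={T1,T2,T5}
Step 13: signal(T5) -> count=0 queue=[] holders={T1,T2,T8}
Step 14: wait(T4) -> count=0 queue=[T4] holders={T1,T2,T8}
Step 15: signal(T2) -> count=0 queue=[] holders={T1,T4,T8}
Step 16: wait(T7) -> count=0 queue=[T7] holders={T1,T4,T8}
Step 17: wait(T2) -> count=0 queue=[T7,T2] holders={T1,T4,T8}
Step 18: wait(T3) -> count=0 queue=[T7,T2,T3] holders={T1,T4,T8}
Final holders: {T1,T4,T8} -> T2 not in holders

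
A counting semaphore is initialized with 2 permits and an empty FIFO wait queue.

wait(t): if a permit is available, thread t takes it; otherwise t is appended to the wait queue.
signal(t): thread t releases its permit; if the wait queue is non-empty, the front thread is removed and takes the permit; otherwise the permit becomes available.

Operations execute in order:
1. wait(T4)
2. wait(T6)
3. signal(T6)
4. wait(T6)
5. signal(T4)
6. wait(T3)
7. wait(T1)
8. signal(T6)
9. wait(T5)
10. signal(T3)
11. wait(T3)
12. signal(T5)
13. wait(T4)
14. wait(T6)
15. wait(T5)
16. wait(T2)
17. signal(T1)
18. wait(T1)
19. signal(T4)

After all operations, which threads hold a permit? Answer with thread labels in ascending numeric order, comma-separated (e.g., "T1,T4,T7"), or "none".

Answer: T3,T6

Derivation:
Step 1: wait(T4) -> count=1 queue=[] holders={T4}
Step 2: wait(T6) -> count=0 queue=[] holders={T4,T6}
Step 3: signal(T6) -> count=1 queue=[] holders={T4}
Step 4: wait(T6) -> count=0 queue=[] holders={T4,T6}
Step 5: signal(T4) -> count=1 queue=[] holders={T6}
Step 6: wait(T3) -> count=0 queue=[] holders={T3,T6}
Step 7: wait(T1) -> count=0 queue=[T1] holders={T3,T6}
Step 8: signal(T6) -> count=0 queue=[] holders={T1,T3}
Step 9: wait(T5) -> count=0 queue=[T5] holders={T1,T3}
Step 10: signal(T3) -> count=0 queue=[] holders={T1,T5}
Step 11: wait(T3) -> count=0 queue=[T3] holders={T1,T5}
Step 12: signal(T5) -> count=0 queue=[] holders={T1,T3}
Step 13: wait(T4) -> count=0 queue=[T4] holders={T1,T3}
Step 14: wait(T6) -> count=0 queue=[T4,T6] holders={T1,T3}
Step 15: wait(T5) -> count=0 queue=[T4,T6,T5] holders={T1,T3}
Step 16: wait(T2) -> count=0 queue=[T4,T6,T5,T2] holders={T1,T3}
Step 17: signal(T1) -> count=0 queue=[T6,T5,T2] holders={T3,T4}
Step 18: wait(T1) -> count=0 queue=[T6,T5,T2,T1] holders={T3,T4}
Step 19: signal(T4) -> count=0 queue=[T5,T2,T1] holders={T3,T6}
Final holders: T3,T6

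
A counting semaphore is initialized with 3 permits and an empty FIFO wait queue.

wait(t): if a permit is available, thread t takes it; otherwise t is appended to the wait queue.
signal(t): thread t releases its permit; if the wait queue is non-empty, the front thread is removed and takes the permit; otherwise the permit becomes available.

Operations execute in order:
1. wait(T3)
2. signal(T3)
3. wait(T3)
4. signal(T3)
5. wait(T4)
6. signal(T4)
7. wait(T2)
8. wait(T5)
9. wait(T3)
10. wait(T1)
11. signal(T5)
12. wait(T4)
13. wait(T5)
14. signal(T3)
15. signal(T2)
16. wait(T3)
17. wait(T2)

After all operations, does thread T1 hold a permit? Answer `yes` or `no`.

Answer: yes

Derivation:
Step 1: wait(T3) -> count=2 queue=[] holders={T3}
Step 2: signal(T3) -> count=3 queue=[] holders={none}
Step 3: wait(T3) -> count=2 queue=[] holders={T3}
Step 4: signal(T3) -> count=3 queue=[] holders={none}
Step 5: wait(T4) -> count=2 queue=[] holders={T4}
Step 6: signal(T4) -> count=3 queue=[] holders={none}
Step 7: wait(T2) -> count=2 queue=[] holders={T2}
Step 8: wait(T5) -> count=1 queue=[] holders={T2,T5}
Step 9: wait(T3) -> count=0 queue=[] holders={T2,T3,T5}
Step 10: wait(T1) -> count=0 queue=[T1] holders={T2,T3,T5}
Step 11: signal(T5) -> count=0 queue=[] holders={T1,T2,T3}
Step 12: wait(T4) -> count=0 queue=[T4] holders={T1,T2,T3}
Step 13: wait(T5) -> count=0 queue=[T4,T5] holders={T1,T2,T3}
Step 14: signal(T3) -> count=0 queue=[T5] holders={T1,T2,T4}
Step 15: signal(T2) -> count=0 queue=[] holders={T1,T4,T5}
Step 16: wait(T3) -> count=0 queue=[T3] holders={T1,T4,T5}
Step 17: wait(T2) -> count=0 queue=[T3,T2] holders={T1,T4,T5}
Final holders: {T1,T4,T5} -> T1 in holders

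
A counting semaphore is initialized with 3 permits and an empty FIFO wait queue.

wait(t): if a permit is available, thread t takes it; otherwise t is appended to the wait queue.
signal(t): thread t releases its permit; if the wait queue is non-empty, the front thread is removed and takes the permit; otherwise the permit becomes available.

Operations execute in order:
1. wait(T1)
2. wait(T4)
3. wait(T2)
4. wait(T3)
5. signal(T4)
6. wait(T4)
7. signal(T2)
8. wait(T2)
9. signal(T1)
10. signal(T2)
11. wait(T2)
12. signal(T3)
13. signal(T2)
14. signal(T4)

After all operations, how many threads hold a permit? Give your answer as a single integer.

Step 1: wait(T1) -> count=2 queue=[] holders={T1}
Step 2: wait(T4) -> count=1 queue=[] holders={T1,T4}
Step 3: wait(T2) -> count=0 queue=[] holders={T1,T2,T4}
Step 4: wait(T3) -> count=0 queue=[T3] holders={T1,T2,T4}
Step 5: signal(T4) -> count=0 queue=[] holders={T1,T2,T3}
Step 6: wait(T4) -> count=0 queue=[T4] holders={T1,T2,T3}
Step 7: signal(T2) -> count=0 queue=[] holders={T1,T3,T4}
Step 8: wait(T2) -> count=0 queue=[T2] holders={T1,T3,T4}
Step 9: signal(T1) -> count=0 queue=[] holders={T2,T3,T4}
Step 10: signal(T2) -> count=1 queue=[] holders={T3,T4}
Step 11: wait(T2) -> count=0 queue=[] holders={T2,T3,T4}
Step 12: signal(T3) -> count=1 queue=[] holders={T2,T4}
Step 13: signal(T2) -> count=2 queue=[] holders={T4}
Step 14: signal(T4) -> count=3 queue=[] holders={none}
Final holders: {none} -> 0 thread(s)

Answer: 0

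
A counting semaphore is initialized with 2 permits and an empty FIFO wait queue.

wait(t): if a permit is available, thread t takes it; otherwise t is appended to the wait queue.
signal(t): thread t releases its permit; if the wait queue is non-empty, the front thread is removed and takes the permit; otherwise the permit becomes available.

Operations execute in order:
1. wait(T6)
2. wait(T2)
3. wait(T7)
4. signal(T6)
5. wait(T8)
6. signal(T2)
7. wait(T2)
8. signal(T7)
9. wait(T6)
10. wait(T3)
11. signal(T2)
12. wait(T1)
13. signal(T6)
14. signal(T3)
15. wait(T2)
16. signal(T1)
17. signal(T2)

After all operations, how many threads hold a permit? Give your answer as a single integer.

Step 1: wait(T6) -> count=1 queue=[] holders={T6}
Step 2: wait(T2) -> count=0 queue=[] holders={T2,T6}
Step 3: wait(T7) -> count=0 queue=[T7] holders={T2,T6}
Step 4: signal(T6) -> count=0 queue=[] holders={T2,T7}
Step 5: wait(T8) -> count=0 queue=[T8] holders={T2,T7}
Step 6: signal(T2) -> count=0 queue=[] holders={T7,T8}
Step 7: wait(T2) -> count=0 queue=[T2] holders={T7,T8}
Step 8: signal(T7) -> count=0 queue=[] holders={T2,T8}
Step 9: wait(T6) -> count=0 queue=[T6] holders={T2,T8}
Step 10: wait(T3) -> count=0 queue=[T6,T3] holders={T2,T8}
Step 11: signal(T2) -> count=0 queue=[T3] holders={T6,T8}
Step 12: wait(T1) -> count=0 queue=[T3,T1] holders={T6,T8}
Step 13: signal(T6) -> count=0 queue=[T1] holders={T3,T8}
Step 14: signal(T3) -> count=0 queue=[] holders={T1,T8}
Step 15: wait(T2) -> count=0 queue=[T2] holders={T1,T8}
Step 16: signal(T1) -> count=0 queue=[] holders={T2,T8}
Step 17: signal(T2) -> count=1 queue=[] holders={T8}
Final holders: {T8} -> 1 thread(s)

Answer: 1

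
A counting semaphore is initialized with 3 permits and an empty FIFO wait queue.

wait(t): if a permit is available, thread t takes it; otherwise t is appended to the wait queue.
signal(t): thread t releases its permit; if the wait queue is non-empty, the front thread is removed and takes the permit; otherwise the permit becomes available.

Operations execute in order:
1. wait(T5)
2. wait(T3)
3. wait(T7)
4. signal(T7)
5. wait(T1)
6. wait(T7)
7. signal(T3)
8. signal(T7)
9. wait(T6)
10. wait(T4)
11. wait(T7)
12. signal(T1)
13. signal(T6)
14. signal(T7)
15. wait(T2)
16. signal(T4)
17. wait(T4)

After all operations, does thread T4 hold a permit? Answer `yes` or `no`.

Step 1: wait(T5) -> count=2 queue=[] holders={T5}
Step 2: wait(T3) -> count=1 queue=[] holders={T3,T5}
Step 3: wait(T7) -> count=0 queue=[] holders={T3,T5,T7}
Step 4: signal(T7) -> count=1 queue=[] holders={T3,T5}
Step 5: wait(T1) -> count=0 queue=[] holders={T1,T3,T5}
Step 6: wait(T7) -> count=0 queue=[T7] holders={T1,T3,T5}
Step 7: signal(T3) -> count=0 queue=[] holders={T1,T5,T7}
Step 8: signal(T7) -> count=1 queue=[] holders={T1,T5}
Step 9: wait(T6) -> count=0 queue=[] holders={T1,T5,T6}
Step 10: wait(T4) -> count=0 queue=[T4] holders={T1,T5,T6}
Step 11: wait(T7) -> count=0 queue=[T4,T7] holders={T1,T5,T6}
Step 12: signal(T1) -> count=0 queue=[T7] holders={T4,T5,T6}
Step 13: signal(T6) -> count=0 queue=[] holders={T4,T5,T7}
Step 14: signal(T7) -> count=1 queue=[] holders={T4,T5}
Step 15: wait(T2) -> count=0 queue=[] holders={T2,T4,T5}
Step 16: signal(T4) -> count=1 queue=[] holders={T2,T5}
Step 17: wait(T4) -> count=0 queue=[] holders={T2,T4,T5}
Final holders: {T2,T4,T5} -> T4 in holders

Answer: yes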